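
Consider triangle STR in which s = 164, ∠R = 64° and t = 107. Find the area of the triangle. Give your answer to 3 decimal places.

Area = ½·s·t·sin R ≈ 7886.

area ≈ 7886.019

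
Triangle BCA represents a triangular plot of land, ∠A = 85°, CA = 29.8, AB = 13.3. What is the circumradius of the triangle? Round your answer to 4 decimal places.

By the law of cosines, BC² = CA² + AB² − 2·CA·AB·cos A = 995.84, so BC ≈ 31.557.
Area = ½·CA·AB·sin A ≈ 197.42.
Circumradius = BC/(2 sin A) ≈ 15.839.

15.8388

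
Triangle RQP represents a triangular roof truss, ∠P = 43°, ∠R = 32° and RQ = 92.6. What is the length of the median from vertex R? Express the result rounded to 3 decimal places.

107.673

The third angle is ∠Q = 180° − ∠P − ∠R = 105.00°.
Law of sines: QP = RQ·sin R/sin P ≈ 71.951.
Law of sines: PR = RQ·sin Q/sin P ≈ 131.15.
Median from R: ½√(2·PR² + 2·RQ² − QP²) ≈ 107.67.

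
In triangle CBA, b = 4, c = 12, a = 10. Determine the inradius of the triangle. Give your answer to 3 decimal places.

r ≈ 1.441

Semiperimeter s = (12 + 4 + 10)/2 = 13.
Heron's formula: area = √(13·1·9·3) ≈ 18.735.
Inradius = area/s = 18.735/13 ≈ 1.4412.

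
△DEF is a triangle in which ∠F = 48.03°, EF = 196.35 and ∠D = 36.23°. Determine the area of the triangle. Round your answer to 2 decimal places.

The third angle is ∠E = 180° − ∠F − ∠D = 95.74°.
Law of sines: FD = EF·sin E/sin D ≈ 330.55.
Law of sines: DE = EF·sin F/sin D ≈ 247.
Area = ½·EF·FD·sin F ≈ 24128.

area ≈ 24127.86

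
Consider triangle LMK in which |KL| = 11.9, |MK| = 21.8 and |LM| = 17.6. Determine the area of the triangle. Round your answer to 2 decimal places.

area ≈ 104.55

Semiperimeter s = (21.8 + 11.9 + 17.6)/2 = 25.65.
Heron's formula: area = √(25.65·3.85·13.75·8.05) ≈ 104.55.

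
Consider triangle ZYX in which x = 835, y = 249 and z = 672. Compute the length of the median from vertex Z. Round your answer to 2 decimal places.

Median from Z: ½√(2·y² + 2·x² − z²) ≈ 516.45.

m_Z ≈ 516.45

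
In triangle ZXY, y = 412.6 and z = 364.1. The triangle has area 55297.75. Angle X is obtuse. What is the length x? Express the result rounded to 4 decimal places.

711.4418

From area = ½·y·z·sin X, we get sin X = 2·area/(y·z) ≈ 0.73619.
Taking the obtuse solution, ∠X ≈ 2.314 rad.
Law of cosines then gives x ≈ 711.44.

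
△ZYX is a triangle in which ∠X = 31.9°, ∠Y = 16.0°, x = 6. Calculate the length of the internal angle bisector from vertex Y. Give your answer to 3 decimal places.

t_Y ≈ 6.940

The third angle is ∠Z = 180° − ∠Y − ∠X = 132.10°.
Law of sines: z = x·sin Z/sin X ≈ 8.4245.
Law of sines: y = x·sin Y/sin X ≈ 3.1296.
The bisector from Y has length 2·x·z·cos(∠Y/2)/(x+z) ≈ 6.9403.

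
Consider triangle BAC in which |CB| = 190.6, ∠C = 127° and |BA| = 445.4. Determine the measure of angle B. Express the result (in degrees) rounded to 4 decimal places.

∠B ≈ 33.0159°

Law of sines: sin A = |CB|·sin C/|BA| ≈ 0.34176.
Since |BA| ≥ |CB|, only the acute value applies: ∠A ≈ 19.98°.
Then ∠B = 180° − ∠C − ∠A ≈ 33.02°.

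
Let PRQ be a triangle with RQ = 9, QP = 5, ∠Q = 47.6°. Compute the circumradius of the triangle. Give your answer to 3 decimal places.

By the law of cosines, PR² = RQ² + QP² − 2·RQ·QP·cos Q = 45.313, so PR ≈ 6.7315.
Area = ½·RQ·QP·sin Q ≈ 16.615.
Circumradius = PR/(2 sin Q) ≈ 4.5578.

4.558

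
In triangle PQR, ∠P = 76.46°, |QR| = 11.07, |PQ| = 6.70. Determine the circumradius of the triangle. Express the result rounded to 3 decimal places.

Law of sines: sin R = |PQ|·sin P/|QR| ≈ 0.58842.
Since |QR| ≥ |PQ|, only the acute value applies: ∠R ≈ 36.04°.
Then ∠Q = 180° − ∠P − ∠R ≈ 67.50°.
Law of sines gives |RP| = |QR|·sin Q/sin P ≈ 10.519.
Circumradius = |QR|/(2 sin P) ≈ 5.6932.

5.693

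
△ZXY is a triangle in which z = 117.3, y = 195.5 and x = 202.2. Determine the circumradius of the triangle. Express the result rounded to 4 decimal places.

By the law of cosines, cos Z = (x² + y² − z²) / (2·x·y) ≈ 0.82653, so ∠Z ≈ 34.26°.
Circumradius = z/(2 sin Z) ≈ 104.19.

R ≈ 104.1945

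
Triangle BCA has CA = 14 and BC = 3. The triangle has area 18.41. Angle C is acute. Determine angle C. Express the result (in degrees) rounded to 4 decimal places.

From area = ½·BC·CA·sin C, we get sin C = 2·area/(BC·CA) ≈ 0.87667.
Taking the acute solution, ∠C ≈ 61.24°.

61.2428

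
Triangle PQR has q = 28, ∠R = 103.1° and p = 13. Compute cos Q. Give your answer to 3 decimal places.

By the law of cosines, r² = p² + q² − 2·p·q·cos R = 1118, so r ≈ 33.437.
Law of cosines again: cos Q = (r² + p² − q²)/(2·r·p) ≈ 0.57860, so ∠Q ≈ 54.65°.

cos Q ≈ 0.579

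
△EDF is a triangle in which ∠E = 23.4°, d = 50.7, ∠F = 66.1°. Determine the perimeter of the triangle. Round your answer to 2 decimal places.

perimeter ≈ 117.19

The third angle is ∠D = 180° − ∠F − ∠E = 90.50°.
Law of sines: e = d·sin E/sin D ≈ 20.136.
Law of sines: f = d·sin F/sin D ≈ 46.354.
Semiperimeter s = (20.136+50.7+46.354)/2 = 58.595.
Perimeter = 20.136 + 50.7 + 46.354 = 117.19.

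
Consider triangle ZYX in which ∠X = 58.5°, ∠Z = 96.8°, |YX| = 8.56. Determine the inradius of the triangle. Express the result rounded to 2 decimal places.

r ≈ 1.35

The third angle is ∠Y = 180° − ∠X − ∠Z = 24.70°.
Law of sines: |XZ| = |YX|·sin Y/sin Z ≈ 3.6023.
Law of sines: |ZY| = |YX|·sin X/sin Z ≈ 7.3503.
Area = ½·|YX|·|XZ|·sin X ≈ 13.146.
Semiperimeter s = (8.56+3.6023+7.3503)/2 = 9.7563.
Inradius = area/s = 13.146/9.7563 ≈ 1.3474.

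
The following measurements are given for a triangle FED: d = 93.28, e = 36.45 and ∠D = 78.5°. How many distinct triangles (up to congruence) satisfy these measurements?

e·sin D = 36.45·sin(78.5°) ≈ 35.72.
Since d ≥ e, exactly one triangle exists.

1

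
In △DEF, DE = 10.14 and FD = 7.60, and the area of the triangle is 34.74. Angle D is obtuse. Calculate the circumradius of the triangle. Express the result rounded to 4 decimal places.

From area = ½·FD·DE·sin D, we get sin D = 2·area/(FD·DE) ≈ 0.90159.
Taking the obtuse solution, ∠D ≈ 2.018 rad.
Law of cosines then gives EF ≈ 15.075.
Circumradius = EF/(2 sin D) ≈ 8.3602.

R ≈ 8.3602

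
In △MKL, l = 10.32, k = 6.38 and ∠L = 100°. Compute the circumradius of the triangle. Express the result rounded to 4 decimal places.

R ≈ 5.2396

Law of sines: sin K = k·sin L/l ≈ 0.60882.
Since l ≥ k, only the acute value applies: ∠K ≈ 37.50°.
Then ∠M = 180° − ∠L − ∠K ≈ 42.50°.
Law of sines gives m = l·sin M/sin L ≈ 7.079.
Circumradius = l/(2 sin L) ≈ 5.2396.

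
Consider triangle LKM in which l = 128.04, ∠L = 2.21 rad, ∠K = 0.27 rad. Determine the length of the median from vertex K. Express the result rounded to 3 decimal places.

The third angle is ∠M = π − ∠L − ∠K = 0.662 rad.
Law of sines: k = l·sin K/sin L ≈ 42.554.
Law of sines: m = l·sin M/sin L ≈ 98.016.
Median from K: ½√(2·m² + 2·l² − k²) ≈ 112.02.

m_K ≈ 112.018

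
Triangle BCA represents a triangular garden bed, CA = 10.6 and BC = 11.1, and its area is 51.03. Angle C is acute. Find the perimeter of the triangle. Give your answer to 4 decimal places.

From area = ½·BC·CA·sin C, we get sin C = 2·area/(BC·CA) ≈ 0.86741.
Taking the acute solution, ∠C ≈ 60.16°.
Law of cosines then gives AB ≈ 10.885.
Perimeter = 10.6 + 10.885 + 11.1 = 32.585.

perimeter ≈ 32.5848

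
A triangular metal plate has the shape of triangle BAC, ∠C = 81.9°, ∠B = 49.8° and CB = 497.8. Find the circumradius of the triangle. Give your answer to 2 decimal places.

The third angle is ∠A = 180° − ∠C − ∠B = 48.30°.
Law of sines: AC = CB·sin B/sin A ≈ 509.24.
Law of sines: BA = CB·sin C/sin A ≈ 660.07.
Circumradius = CB/(2 sin A) ≈ 333.36.

333.36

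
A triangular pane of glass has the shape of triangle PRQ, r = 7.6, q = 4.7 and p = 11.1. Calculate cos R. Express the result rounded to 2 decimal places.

cos R ≈ 0.84

By the law of cosines, cos R = (q² + p² − r²) / (2·q·p) ≈ 0.83899, so ∠R ≈ 32.97°.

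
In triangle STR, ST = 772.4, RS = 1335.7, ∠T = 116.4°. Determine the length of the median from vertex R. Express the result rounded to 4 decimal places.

m_R ≈ 1030.6287

Law of sines: sin R = ST·sin T/RS ≈ 0.51797.
Since RS ≥ ST, only the acute value applies: ∠R ≈ 31.20°.
Then ∠S = 180° − ∠T − ∠R ≈ 32.40°.
Law of sines gives TR = RS·sin S/sin T ≈ 799.12.
Median from R: ½√(2·TR² + 2·RS² − ST²) ≈ 1030.6.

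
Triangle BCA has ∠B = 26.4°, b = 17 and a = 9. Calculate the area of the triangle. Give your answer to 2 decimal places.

Law of sines: sin A = a·sin B/b ≈ 0.23540.
Since b ≥ a, only the acute value applies: ∠A ≈ 13.61°.
Then ∠C = 180° − ∠B − ∠A ≈ 139.99°.
Law of sines gives c = b·sin C/sin B ≈ 24.584.
Area = ½·b·a·sin C ≈ 49.189.

49.19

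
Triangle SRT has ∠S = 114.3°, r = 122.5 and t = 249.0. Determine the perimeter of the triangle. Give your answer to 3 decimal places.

perimeter ≈ 691.049

By the law of cosines, s² = r² + t² − 2·r·t·cos S = 1.0211e+05, so s ≈ 319.55.
Semiperimeter p = (319.55+122.5+249)/2 = 345.52.
Perimeter = 319.55 + 122.5 + 249 = 691.05.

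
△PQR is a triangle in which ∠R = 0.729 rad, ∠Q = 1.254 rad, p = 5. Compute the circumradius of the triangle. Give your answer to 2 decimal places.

The third angle is ∠P = π − ∠Q − ∠R = 1.159 rad.
Law of sines: q = p·sin Q/sin P ≈ 5.1855.
Law of sines: r = p·sin R/sin P ≈ 3.6351.
Circumradius = p/(2 sin P) ≈ 2.7285.

2.73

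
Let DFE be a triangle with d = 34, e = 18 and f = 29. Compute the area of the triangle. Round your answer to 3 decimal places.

260.990

Semiperimeter s = (34 + 29 + 18)/2 = 40.5.
Heron's formula: area = √(40.5·6.5·11.5·22.5) ≈ 260.99.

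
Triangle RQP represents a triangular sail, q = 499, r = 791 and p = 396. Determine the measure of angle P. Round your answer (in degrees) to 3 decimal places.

24.583

By the law of cosines, cos P = (r² + q² − p²) / (2·r·q) ≈ 0.90936, so ∠P ≈ 24.58°.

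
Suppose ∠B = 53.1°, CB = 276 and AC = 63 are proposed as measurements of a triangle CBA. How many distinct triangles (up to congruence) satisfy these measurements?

CB·sin B = 276·sin(53.1°) ≈ 220.7.
Since AC = 63 < 220.7 = CB sin B, no triangle exists.

0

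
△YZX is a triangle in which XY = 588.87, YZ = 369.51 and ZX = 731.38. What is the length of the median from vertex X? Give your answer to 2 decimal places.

m_X ≈ 637.74

Median from X: ½√(2·ZX² + 2·XY² − YZ²) ≈ 637.74.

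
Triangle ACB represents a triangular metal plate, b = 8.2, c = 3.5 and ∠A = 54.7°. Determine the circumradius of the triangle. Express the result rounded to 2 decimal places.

By the law of cosines, a² = c² + b² − 2·c·b·cos A = 46.321, so a ≈ 6.806.
Area = ½·c·b·sin A ≈ 11.712.
Circumradius = a/(2 sin A) ≈ 4.1696.

4.17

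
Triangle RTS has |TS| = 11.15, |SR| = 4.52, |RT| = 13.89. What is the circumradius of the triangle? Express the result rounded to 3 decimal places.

7.907

By the law of cosines, cos R = (|SR|² + |RT|² − |TS|²) / (2·|SR|·|RT|) ≈ 0.70911, so ∠R ≈ 44.84°.
Circumradius = |TS|/(2 sin R) ≈ 7.9067.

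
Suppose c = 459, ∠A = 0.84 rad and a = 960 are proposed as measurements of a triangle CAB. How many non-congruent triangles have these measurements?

1

c·sin A = 459·sin(0.84 rad) ≈ 341.8.
Since a ≥ c, exactly one triangle exists.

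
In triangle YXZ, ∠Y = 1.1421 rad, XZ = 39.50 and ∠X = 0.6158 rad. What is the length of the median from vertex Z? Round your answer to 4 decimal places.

m_Z ≈ 25.2892

The third angle is ∠Z = π − ∠Y − ∠X = 1.3837 rad.
Law of sines: ZY = XZ·sin X/sin Y ≈ 25.086.
Law of sines: YX = XZ·sin Z/sin Y ≈ 42.672.
Median from Z: ½√(2·XZ² + 2·ZY² − YX²) ≈ 25.289.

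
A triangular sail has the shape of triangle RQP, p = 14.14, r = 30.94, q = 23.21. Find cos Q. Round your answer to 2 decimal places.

0.71

By the law of cosines, cos Q = (p² + r² − q²) / (2·p·r) ≈ 0.70689, so ∠Q ≈ 45.02°.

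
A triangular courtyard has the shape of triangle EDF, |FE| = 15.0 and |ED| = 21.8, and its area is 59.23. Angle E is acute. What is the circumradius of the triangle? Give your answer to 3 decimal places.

From area = ½·|FE|·|ED|·sin E, we get sin E = 2·area/(|FE|·|ED|) ≈ 0.36226.
Taking the acute solution, ∠E ≈ 21.24°.
Law of cosines then gives |DF| ≈ 9.5217.
Circumradius = |DF|/(2 sin E) ≈ 13.142.

R ≈ 13.142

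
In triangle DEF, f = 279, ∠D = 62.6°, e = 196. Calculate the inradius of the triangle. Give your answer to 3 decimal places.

r ≈ 66.346

By the law of cosines, d² = e² + f² − 2·e·f·cos D = 65926, so d ≈ 256.76.
Area = ½·e·f·sin D ≈ 24275.
Semiperimeter s = (256.76+196+279)/2 = 365.88.
Inradius = area/s = 24275/365.88 ≈ 66.346.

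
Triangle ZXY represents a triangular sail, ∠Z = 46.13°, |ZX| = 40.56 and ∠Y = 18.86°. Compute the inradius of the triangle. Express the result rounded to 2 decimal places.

The third angle is ∠X = 180° − ∠Y − ∠Z = 115.01°.
Law of sines: |XY| = |ZX|·sin Z/sin Y ≈ 90.455.
Law of sines: |YZ| = |ZX|·sin X/sin Y ≈ 113.71.
Area = ½·|ZX|·|XY|·sin X ≈ 1662.4.
Semiperimeter s = (90.455+113.71+40.56)/2 = 122.36.
Inradius = area/s = 1662.4/122.36 ≈ 13.586.

13.59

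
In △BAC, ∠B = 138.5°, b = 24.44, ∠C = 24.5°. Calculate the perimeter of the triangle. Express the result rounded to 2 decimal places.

The third angle is ∠A = 180° − ∠C − ∠B = 17.00°.
Law of sines: a = b·sin A/sin B ≈ 10.784.
Law of sines: c = b·sin C/sin B ≈ 15.295.
Semiperimeter s = (24.44+10.784+15.295)/2 = 25.26.
Perimeter = 24.44 + 10.784 + 15.295 = 50.519.

perimeter ≈ 50.52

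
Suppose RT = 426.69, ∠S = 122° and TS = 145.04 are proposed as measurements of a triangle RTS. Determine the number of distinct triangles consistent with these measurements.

1

TS·sin S = 145.04·sin(122°) ≈ 123.
Since ∠S is not acute, a triangle exists only if RT > TS; here RT > TS, so there is exactly one triangle.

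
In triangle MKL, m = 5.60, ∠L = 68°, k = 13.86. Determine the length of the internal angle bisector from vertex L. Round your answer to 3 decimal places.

By the law of cosines, l² = m² + k² − 2·m·k·cos L = 165.31, so l ≈ 12.857.
The bisector from L has length 2·m·k·cos(∠L/2)/(m+k) ≈ 6.6132.

t_L ≈ 6.613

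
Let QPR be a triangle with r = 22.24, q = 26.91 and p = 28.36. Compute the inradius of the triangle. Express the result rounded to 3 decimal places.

Semiperimeter s = (26.91 + 28.36 + 22.24)/2 = 38.755.
Heron's formula: area = √(38.755·11.845·10.395·16.515) ≈ 280.73.
Inradius = area/s = 280.73/38.755 ≈ 7.2436.

7.244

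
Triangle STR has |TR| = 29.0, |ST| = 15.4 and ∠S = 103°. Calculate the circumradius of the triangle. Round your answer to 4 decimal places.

14.8814

Law of sines: sin R = |ST|·sin S/|TR| ≈ 0.51742.
Since |TR| ≥ |ST|, only the acute value applies: ∠R ≈ 31.16°.
Then ∠T = 180° − ∠S − ∠R ≈ 45.84°.
Law of sines gives |RS| = |TR|·sin T/sin S ≈ 21.352.
Circumradius = |TR|/(2 sin S) ≈ 14.881.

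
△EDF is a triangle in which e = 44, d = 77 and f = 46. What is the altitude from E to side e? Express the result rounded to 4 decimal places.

Semiperimeter s = (44 + 77 + 46)/2 = 83.5.
Heron's formula: area = √(83.5·39.5·6.5·37.5) ≈ 896.63.
The altitude from E has length 2·area/e ≈ 40.756.

h_E ≈ 40.7560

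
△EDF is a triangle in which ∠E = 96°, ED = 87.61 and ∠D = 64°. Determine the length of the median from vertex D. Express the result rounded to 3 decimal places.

The third angle is ∠F = 180° − ∠E − ∠D = 20.00°.
Law of sines: DF = ED·sin E/sin F ≈ 254.75.
Law of sines: FE = ED·sin D/sin F ≈ 230.23.
Median from D: ½√(2·ED² + 2·DF² − FE²) ≈ 151.77.

m_D ≈ 151.774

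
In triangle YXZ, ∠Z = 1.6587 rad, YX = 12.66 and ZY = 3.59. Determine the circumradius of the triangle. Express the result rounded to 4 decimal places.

6.3545

Law of sines: sin X = ZY·sin Z/YX ≈ 0.28248.
Since YX ≥ ZY, only the acute value applies: ∠X ≈ 0.2864 rad.
Then ∠Y = π − ∠Z − ∠X ≈ 1.1965 rad.
Law of sines gives XZ = YX·sin Y/sin Z ≈ 11.829.
Circumradius = YX/(2 sin Z) ≈ 6.3545.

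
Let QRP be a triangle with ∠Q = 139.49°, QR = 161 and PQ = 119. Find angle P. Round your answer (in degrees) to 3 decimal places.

23.423

By the law of cosines, RP² = PQ² + QR² − 2·PQ·QR·cos Q = 69215, so RP ≈ 263.09.
Law of cosines again: cos P = (RP² + PQ² − QR²)/(2·RP·PQ) ≈ 0.91759, so ∠P ≈ 23.42°.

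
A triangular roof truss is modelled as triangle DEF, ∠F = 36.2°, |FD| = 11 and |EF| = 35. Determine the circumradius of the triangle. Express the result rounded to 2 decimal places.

22.79

By the law of cosines, |DE|² = |EF|² + |FD|² − 2·|EF|·|FD|·cos F = 724.64, so |DE| ≈ 26.919.
Area = ½·|EF|·|FD|·sin F ≈ 113.69.
Circumradius = |DE|/(2 sin F) ≈ 22.789.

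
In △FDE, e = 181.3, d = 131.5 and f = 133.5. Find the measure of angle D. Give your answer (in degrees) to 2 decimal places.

By the law of cosines, cos D = (e² + f² − d²) / (2·e·f) ≈ 0.68998, so ∠D ≈ 46.37°.

∠D ≈ 46.37°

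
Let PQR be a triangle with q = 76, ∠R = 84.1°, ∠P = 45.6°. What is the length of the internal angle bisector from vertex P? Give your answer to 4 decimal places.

t_P ≈ 79.0096

The third angle is ∠Q = 180° − ∠R − ∠P = 50.30°.
Law of sines: p = q·sin P/sin Q ≈ 70.574.
Law of sines: r = q·sin R/sin Q ≈ 98.255.
The bisector from P has length 2·q·r·cos(∠P/2)/(q+r) ≈ 79.01.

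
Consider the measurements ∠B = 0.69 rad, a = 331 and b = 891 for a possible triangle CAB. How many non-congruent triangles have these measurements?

a·sin B = 331·sin(0.69 rad) ≈ 210.7.
Since b ≥ a, exactly one triangle exists.

1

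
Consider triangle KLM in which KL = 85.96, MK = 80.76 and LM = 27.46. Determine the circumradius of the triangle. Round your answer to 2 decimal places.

By the law of cosines, cos K = (MK² + KL² − LM²) / (2·MK·KL) ≈ 0.94764, so ∠K ≈ 18.62°.
Circumradius = LM/(2 sin K) ≈ 42.994.

42.99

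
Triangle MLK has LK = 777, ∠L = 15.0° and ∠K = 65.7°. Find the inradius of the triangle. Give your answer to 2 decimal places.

r ≈ 84.97

The third angle is ∠M = 180° − ∠L − ∠K = 99.30°.
Law of sines: KM = LK·sin L/sin M ≈ 203.78.
Law of sines: ML = LK·sin K/sin M ≈ 717.59.
Area = ½·LK·KM·sin K ≈ 72155.
Semiperimeter s = (777+203.78+717.59)/2 = 849.19.
Inradius = area/s = 72155/849.19 ≈ 84.969.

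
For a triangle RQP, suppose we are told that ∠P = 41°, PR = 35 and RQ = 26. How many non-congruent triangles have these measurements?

PR·sin P = 35·sin(41°) ≈ 22.96.
Since PR sin P < RQ < PR (22.96 < 26 < 35), two triangles exist.

2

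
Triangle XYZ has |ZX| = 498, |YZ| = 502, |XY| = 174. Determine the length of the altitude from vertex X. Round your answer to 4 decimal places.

170.6180

Semiperimeter s = (502 + 498 + 174)/2 = 587.
Heron's formula: area = √(587·85·89·413) ≈ 42825.
The altitude from X has length 2·area/|YZ| ≈ 170.62.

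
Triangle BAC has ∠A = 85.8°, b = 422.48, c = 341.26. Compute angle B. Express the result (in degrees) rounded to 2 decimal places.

By the law of cosines, a² = c² + b² − 2·c·b·cos A = 2.7383e+05, so a ≈ 523.29.
Law of cosines again: cos B = (a² + c² − b²)/(2·a·c) ≈ 0.59302, so ∠B ≈ 53.63°.

∠B ≈ 53.63°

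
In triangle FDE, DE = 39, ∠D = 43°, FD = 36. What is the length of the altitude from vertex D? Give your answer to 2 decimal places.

34.66

By the law of cosines, EF² = FD² + DE² − 2·FD·DE·cos D = 763.36, so EF ≈ 27.629.
Area = ½·FD·DE·sin D ≈ 478.76.
The altitude from D has length 2·area/EF ≈ 34.657.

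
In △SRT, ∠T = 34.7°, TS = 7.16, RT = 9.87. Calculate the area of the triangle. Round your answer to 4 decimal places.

20.1153

Area = ½·RT·TS·sin T ≈ 20.115.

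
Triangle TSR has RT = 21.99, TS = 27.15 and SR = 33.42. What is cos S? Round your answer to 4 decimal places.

By the law of cosines, cos S = (TS² + SR² − RT²) / (2·TS·SR) ≈ 0.75520, so ∠S ≈ 40.96°.

cos S ≈ 0.7552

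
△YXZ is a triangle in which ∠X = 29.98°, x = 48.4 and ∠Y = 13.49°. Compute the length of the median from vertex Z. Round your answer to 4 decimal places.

m_Z ≈ 17.7889

The third angle is ∠Z = 180° − ∠Y − ∠X = 136.53°.
Law of sines: y = x·sin Y/sin X ≈ 22.595.
Law of sines: z = x·sin Z/sin X ≈ 66.636.
Median from Z: ½√(2·y² + 2·x² − z²) ≈ 17.789.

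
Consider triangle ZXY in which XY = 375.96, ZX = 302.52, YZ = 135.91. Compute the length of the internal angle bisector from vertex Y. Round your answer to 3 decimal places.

By the law of cosines, cos Y = (XY² + YZ² − ZX²) / (2·XY·YZ) ≈ 0.66833, so ∠Y ≈ 48.06°.
The bisector from Y has length 2·XY·YZ·cos(∠Y/2)/(XY+YZ) ≈ 182.34.

t_Y ≈ 182.343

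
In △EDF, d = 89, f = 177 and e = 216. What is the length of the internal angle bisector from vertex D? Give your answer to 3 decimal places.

By the law of cosines, cos D = (f² + e² − d²) / (2·f·e) ≈ 0.91630, so ∠D ≈ 23.61°.
The bisector from D has length 2·f·e·cos(∠D/2)/(f+e) ≈ 190.45.

t_D ≈ 190.450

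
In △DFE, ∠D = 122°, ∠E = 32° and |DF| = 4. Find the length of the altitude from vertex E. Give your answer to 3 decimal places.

The third angle is ∠F = 180° − ∠E − ∠D = 26.00°.
Law of sines: |FE| = |DF|·sin D/sin E ≈ 6.4013.
Law of sines: |ED| = |DF|·sin F/sin E ≈ 3.309.
Area = ½·|DF|·|FE|·sin F ≈ 5.6123.
The altitude from E has length 2·area/|DF| ≈ 2.8062.

h_E ≈ 2.806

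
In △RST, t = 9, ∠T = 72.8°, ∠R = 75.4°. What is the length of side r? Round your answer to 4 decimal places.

9.1171

The third angle is ∠S = 180° − ∠T − ∠R = 31.80°.
Law of sines: r = t·sin R/sin T ≈ 9.1171.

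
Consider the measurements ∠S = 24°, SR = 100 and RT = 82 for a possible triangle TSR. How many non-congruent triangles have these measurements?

SR·sin S = 100·sin(24°) ≈ 40.67.
Since SR sin S < RT < SR (40.67 < 82 < 100), two triangles exist.

2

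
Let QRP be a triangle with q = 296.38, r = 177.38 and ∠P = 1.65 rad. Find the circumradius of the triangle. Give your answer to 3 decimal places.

179.184

By the law of cosines, p² = q² + r² − 2·q·r·cos P = 1.2762e+05, so p ≈ 357.24.
Area = ½·q·r·sin P ≈ 26204.
Circumradius = p/(2 sin P) ≈ 179.18.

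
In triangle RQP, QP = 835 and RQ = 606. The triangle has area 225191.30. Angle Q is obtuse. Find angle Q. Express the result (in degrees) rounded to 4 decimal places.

From area = ½·RQ·QP·sin Q, we get sin Q = 2·area/(RQ·QP) ≈ 0.89007.
Taking the obtuse solution, ∠Q ≈ 117.12°.

∠Q ≈ 117.1184°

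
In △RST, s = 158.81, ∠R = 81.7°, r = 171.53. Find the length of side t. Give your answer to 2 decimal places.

91.68

Law of sines: sin S = s·sin R/r ≈ 0.91615.
Since r ≥ s, only the acute value applies: ∠S ≈ 66.37°.
Then ∠T = 180° − ∠R − ∠S ≈ 31.93°.
Law of sines gives t = r·sin T/sin R ≈ 91.682.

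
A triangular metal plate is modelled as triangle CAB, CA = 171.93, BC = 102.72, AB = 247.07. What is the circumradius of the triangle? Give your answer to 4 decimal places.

By the law of cosines, cos C = (BC² + CA² − AB²) / (2·BC·CA) ≈ -0.59262, so ∠C ≈ 126.34°.
Circumradius = AB/(2 sin C) ≈ 153.37.

R ≈ 153.3684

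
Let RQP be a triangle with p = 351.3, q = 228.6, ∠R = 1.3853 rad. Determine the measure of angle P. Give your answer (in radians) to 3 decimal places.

By the law of cosines, r² = q² + p² − 2·q·p·cos R = 1.4605e+05, so r ≈ 382.16.
Law of cosines again: cos P = (r² + q² − p²)/(2·r·q) ≈ 0.42864, so ∠P ≈ 1.1278 rad.

1.128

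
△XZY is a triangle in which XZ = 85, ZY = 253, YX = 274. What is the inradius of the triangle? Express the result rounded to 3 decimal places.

34.998

Semiperimeter s = (253 + 274 + 85)/2 = 306.
Heron's formula: area = √(306·53·32·221) ≈ 10710.
Inradius = area/s = 10710/306 ≈ 34.998.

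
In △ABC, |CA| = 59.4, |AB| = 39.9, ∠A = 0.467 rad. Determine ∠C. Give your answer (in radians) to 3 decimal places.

0.647

By the law of cosines, |BC|² = |CA|² + |AB|² − 2·|CA|·|AB|·cos A = 887.81, so |BC| ≈ 29.796.
Law of cosines again: cos C = (|BC|² + |CA|² − |AB|²)/(2·|BC|·|CA|) ≈ 0.79783, so ∠C ≈ 0.647 rad.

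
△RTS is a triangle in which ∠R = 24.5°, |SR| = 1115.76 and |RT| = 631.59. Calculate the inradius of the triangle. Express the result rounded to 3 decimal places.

r ≈ 124.438

By the law of cosines, |TS|² = |SR|² + |RT|² − 2·|SR|·|RT|·cos R = 3.6132e+05, so |TS| ≈ 601.1.
Area = ½·|SR|·|RT|·sin R ≈ 1.4612e+05.
Semiperimeter s = (601.1+1115.8+631.59)/2 = 1174.2.
Inradius = area/s = 1.4612e+05/1174.2 ≈ 124.44.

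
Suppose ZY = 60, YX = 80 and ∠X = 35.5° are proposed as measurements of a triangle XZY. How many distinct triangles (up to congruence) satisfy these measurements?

2

YX·sin X = 80·sin(35.5°) ≈ 46.46.
Since YX sin X < ZY < YX (46.46 < 60 < 80), two triangles exist.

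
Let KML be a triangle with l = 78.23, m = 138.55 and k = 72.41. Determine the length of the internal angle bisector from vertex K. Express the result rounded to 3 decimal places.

By the law of cosines, cos K = (m² + l² − k²) / (2·m·l) ≈ 0.92597, so ∠K ≈ 22.18°.
The bisector from K has length 2·m·l·cos(∠K/2)/(m+l) ≈ 98.13.

98.130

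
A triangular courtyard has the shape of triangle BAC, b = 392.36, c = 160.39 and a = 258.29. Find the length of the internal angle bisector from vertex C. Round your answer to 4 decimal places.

308.5198

By the law of cosines, cos C = (b² + a² − c²) / (2·b·a) ≈ 0.96176, so ∠C ≈ 15.90°.
The bisector from C has length 2·b·a·cos(∠C/2)/(b+a) ≈ 308.52.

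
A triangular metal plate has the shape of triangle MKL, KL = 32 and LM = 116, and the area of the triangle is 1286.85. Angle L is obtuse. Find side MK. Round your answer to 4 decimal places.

140.8182

From area = ½·KL·LM·sin L, we get sin L = 2·area/(KL·LM) ≈ 0.69335.
Taking the obtuse solution, ∠L ≈ 136.10°.
Law of cosines then gives MK ≈ 140.82.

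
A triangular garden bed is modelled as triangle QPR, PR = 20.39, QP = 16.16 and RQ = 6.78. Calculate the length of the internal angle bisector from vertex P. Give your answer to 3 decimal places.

By the law of cosines, cos P = (QP² + PR² − RQ²) / (2·QP·PR) ≈ 0.95740, so ∠P ≈ 16.78°.
The bisector from P has length 2·QP·PR·cos(∠P/2)/(QP+PR) ≈ 17.837.

t_P ≈ 17.837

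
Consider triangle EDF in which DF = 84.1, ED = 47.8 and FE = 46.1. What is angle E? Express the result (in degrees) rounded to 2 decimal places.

127.17

By the law of cosines, cos E = (FE² + ED² − DF²) / (2·FE·ED) ≈ -0.60419, so ∠E ≈ 127.17°.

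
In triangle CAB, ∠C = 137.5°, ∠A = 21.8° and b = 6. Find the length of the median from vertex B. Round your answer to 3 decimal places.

8.753

The third angle is ∠B = 180° − ∠C − ∠A = 20.70°.
Law of sines: c = b·sin C/sin B ≈ 11.468.
Law of sines: a = b·sin A/sin B ≈ 6.3037.
Median from B: ½√(2·c² + 2·a² − b²) ≈ 8.7534.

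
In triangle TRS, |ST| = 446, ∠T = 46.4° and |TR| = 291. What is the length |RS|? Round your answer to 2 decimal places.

By the law of cosines, |RS|² = |ST|² + |TR|² − 2·|ST|·|TR|·cos T = 1.0459e+05, so |RS| ≈ 323.41.

323.41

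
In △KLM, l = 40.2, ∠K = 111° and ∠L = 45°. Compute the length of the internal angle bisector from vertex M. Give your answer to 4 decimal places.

t_M ≈ 44.7493

The third angle is ∠M = 180° − ∠K − ∠L = 24.00°.
Law of sines: k = l·sin K/sin L ≈ 53.075.
Law of sines: m = l·sin M/sin L ≈ 23.124.
The bisector from M has length 2·k·l·cos(∠M/2)/(k+l) ≈ 44.749.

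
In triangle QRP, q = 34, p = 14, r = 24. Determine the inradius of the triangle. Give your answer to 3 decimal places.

Semiperimeter s = (34 + 24 + 14)/2 = 36.
Heron's formula: area = √(36·2·12·22) ≈ 137.87.
Inradius = area/s = 137.87/36 ≈ 3.8297.

3.830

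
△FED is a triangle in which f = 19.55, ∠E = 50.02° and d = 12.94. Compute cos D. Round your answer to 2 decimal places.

By the law of cosines, e² = d² + f² − 2·d·f·cos E = 224.56, so e ≈ 14.985.
Law of cosines again: cos D = (f² + e² − d²)/(2·f·e) ≈ 0.74979, so ∠D ≈ 41.43°.

cos D ≈ 0.75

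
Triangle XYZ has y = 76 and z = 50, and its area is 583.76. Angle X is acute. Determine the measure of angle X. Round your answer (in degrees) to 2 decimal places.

From area = ½·y·z·sin X, we get sin X = 2·area/(y·z) ≈ 0.30724.
Taking the acute solution, ∠X ≈ 17.89°.

∠X ≈ 17.89°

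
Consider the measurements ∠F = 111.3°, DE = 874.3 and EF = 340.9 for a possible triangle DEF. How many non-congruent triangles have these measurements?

1

EF·sin F = 340.9·sin(111.3°) ≈ 317.6.
Since ∠F is not acute, a triangle exists only if DE > EF; here DE > EF, so there is exactly one triangle.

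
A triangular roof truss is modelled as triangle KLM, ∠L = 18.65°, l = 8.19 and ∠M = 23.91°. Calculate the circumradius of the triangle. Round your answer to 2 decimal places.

12.81

The third angle is ∠K = 180° − ∠L − ∠M = 137.44°.
Law of sines: k = l·sin K/sin L ≈ 17.322.
Law of sines: m = l·sin M/sin L ≈ 10.38.
Circumradius = l/(2 sin L) ≈ 12.805.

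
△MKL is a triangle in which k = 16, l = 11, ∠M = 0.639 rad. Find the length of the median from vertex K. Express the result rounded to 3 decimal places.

By the law of cosines, m² = k² + l² − 2·k·l·cos M = 94.452, so m ≈ 9.7187.
Median from K: ½√(2·l² + 2·m² − k²) ≈ 6.6126.

6.613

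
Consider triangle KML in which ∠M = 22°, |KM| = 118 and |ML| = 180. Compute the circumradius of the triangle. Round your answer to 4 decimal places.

R ≈ 111.1700

By the law of cosines, |LK|² = |KM|² + |ML|² − 2·|KM|·|ML|·cos M = 6937.2, so |LK| ≈ 83.29.
Area = ½·|KM|·|ML|·sin M ≈ 3978.3.
Circumradius = |LK|/(2 sin M) ≈ 111.17.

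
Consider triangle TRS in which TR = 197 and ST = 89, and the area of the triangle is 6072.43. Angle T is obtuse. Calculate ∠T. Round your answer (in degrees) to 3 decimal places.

From area = ½·ST·TR·sin T, we get sin T = 2·area/(ST·TR) ≈ 0.69269.
Taking the obtuse solution, ∠T ≈ 136.16°.

136.157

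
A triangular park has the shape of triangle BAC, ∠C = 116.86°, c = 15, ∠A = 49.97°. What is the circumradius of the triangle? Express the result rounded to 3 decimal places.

The third angle is ∠B = 180° − ∠A − ∠C = 13.17°.
Law of sines: b = c·sin B/sin C ≈ 3.8309.
Law of sines: a = c·sin A/sin C ≈ 12.875.
Circumradius = c/(2 sin C) ≈ 8.407.

R ≈ 8.407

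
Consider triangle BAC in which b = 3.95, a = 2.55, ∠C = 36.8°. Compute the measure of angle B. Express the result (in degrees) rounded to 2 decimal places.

By the law of cosines, c² = b² + a² − 2·b·a·cos C = 5.9743, so c ≈ 2.4442.
Law of cosines again: cos B = (a² + c² − b²)/(2·a·c) ≈ -0.25075, so ∠B ≈ 104.52°.

∠B ≈ 104.52°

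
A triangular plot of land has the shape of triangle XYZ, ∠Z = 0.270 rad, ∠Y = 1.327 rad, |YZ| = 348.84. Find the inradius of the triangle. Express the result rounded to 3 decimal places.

The third angle is ∠X = π − ∠Y − ∠Z = 1.545 rad.
Law of sines: |ZX| = |YZ|·sin Y/sin X ≈ 338.64.
Law of sines: |XY| = |YZ|·sin Z/sin X ≈ 93.079.
Area = ½·|YZ|·|ZX|·sin Z ≈ 15755.
Semiperimeter s = (348.84+338.64+93.079)/2 = 390.28.
Inradius = area/s = 15755/390.28 ≈ 40.368.

40.368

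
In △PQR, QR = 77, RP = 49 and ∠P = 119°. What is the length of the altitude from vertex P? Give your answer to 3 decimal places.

Law of sines: sin Q = RP·sin P/QR ≈ 0.55658.
Since QR ≥ RP, only the acute value applies: ∠Q ≈ 33.82°.
Then ∠R = 180° − ∠P − ∠Q ≈ 27.18°.
Law of sines gives PQ = QR·sin R/sin P ≈ 40.216.
Area = ½·QR·RP·sin R ≈ 861.75.
The altitude from P has length 2·area/QR ≈ 22.383.

22.383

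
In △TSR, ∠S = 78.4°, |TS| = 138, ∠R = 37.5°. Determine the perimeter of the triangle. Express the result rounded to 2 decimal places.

563.98

The third angle is ∠T = 180° − ∠S − ∠R = 64.10°.
Law of sines: |SR| = |TS|·sin T/sin R ≈ 203.92.
Law of sines: |RT| = |TS|·sin S/sin R ≈ 222.06.
Semiperimeter s = (203.92+222.06+138)/2 = 281.99.
Perimeter = 203.92 + 222.06 + 138 = 563.98.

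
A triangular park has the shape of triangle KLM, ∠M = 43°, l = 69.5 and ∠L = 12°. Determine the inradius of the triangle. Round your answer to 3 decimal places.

r ≈ 22.718

The third angle is ∠K = 180° − ∠L − ∠M = 125.00°.
Law of sines: k = l·sin K/sin L ≈ 273.82.
Law of sines: m = l·sin M/sin L ≈ 227.98.
Area = ½·l·k·sin M ≈ 6489.5.
Semiperimeter s = (273.82+69.5+227.98)/2 = 285.65.
Inradius = area/s = 6489.5/285.65 ≈ 22.718.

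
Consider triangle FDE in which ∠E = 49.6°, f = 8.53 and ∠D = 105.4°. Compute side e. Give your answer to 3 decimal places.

15.371

The third angle is ∠F = 180° − ∠D − ∠E = 25.00°.
Law of sines: e = f·sin E/sin F ≈ 15.371.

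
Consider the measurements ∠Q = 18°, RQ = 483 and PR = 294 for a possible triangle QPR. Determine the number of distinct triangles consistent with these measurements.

RQ·sin Q = 483·sin(18°) ≈ 149.3.
Since RQ sin Q < PR < RQ (149.3 < 294 < 483), two triangles exist.

2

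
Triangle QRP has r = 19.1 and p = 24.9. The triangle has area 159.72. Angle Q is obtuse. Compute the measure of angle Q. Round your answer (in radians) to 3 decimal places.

From area = ½·r·p·sin Q, we get sin Q = 2·area/(r·p) ≈ 0.67167.
Taking the obtuse solution, ∠Q ≈ 2.405 rad.

2.405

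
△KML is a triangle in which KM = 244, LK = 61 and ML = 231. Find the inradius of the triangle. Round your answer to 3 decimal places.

Semiperimeter s = (231 + 61 + 244)/2 = 268.
Heron's formula: area = √(268·37·207·24) ≈ 7018.7.
Inradius = area/s = 7018.7/268 ≈ 26.189.

r ≈ 26.189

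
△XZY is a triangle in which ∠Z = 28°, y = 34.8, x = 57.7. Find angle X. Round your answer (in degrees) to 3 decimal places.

By the law of cosines, z² = y² + x² − 2·y·x·cos Z = 994.48, so z ≈ 31.535.
Law of cosines again: cos X = (z² + y² − x²)/(2·z·y) ≈ -0.51200, so ∠X ≈ 120.80°.

∠X ≈ 120.797°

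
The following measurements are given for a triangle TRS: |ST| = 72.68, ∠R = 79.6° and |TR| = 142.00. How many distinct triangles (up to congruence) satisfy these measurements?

|TR|·sin R = 142.00·sin(79.6°) ≈ 139.7.
Since |ST| = 72.68 < 139.7 = |TR| sin R, no triangle exists.

0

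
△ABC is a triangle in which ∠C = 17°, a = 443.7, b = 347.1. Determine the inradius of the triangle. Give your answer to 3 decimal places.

47.812

By the law of cosines, c² = a² + b² − 2·a·b·cos C = 22790, so c ≈ 150.96.
Area = ½·a·b·sin C ≈ 22514.
Semiperimeter s = (443.7+347.1+150.96)/2 = 470.88.
Inradius = area/s = 22514/470.88 ≈ 47.812.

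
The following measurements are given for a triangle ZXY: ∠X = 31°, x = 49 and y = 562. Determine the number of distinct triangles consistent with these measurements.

y·sin X = 562·sin(31°) ≈ 289.5.
Since x = 49 < 289.5 = y sin X, no triangle exists.

0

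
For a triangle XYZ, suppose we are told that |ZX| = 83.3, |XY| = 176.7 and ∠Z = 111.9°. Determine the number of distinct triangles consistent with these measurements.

|ZX|·sin Z = 83.3·sin(111.9°) ≈ 77.29.
Since ∠Z is not acute, a triangle exists only if |XY| > |ZX|; here |XY| > |ZX|, so there is exactly one triangle.

1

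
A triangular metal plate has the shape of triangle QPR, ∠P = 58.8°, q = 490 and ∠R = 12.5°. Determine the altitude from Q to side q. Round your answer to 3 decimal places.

The third angle is ∠Q = 180° − ∠P − ∠R = 108.70°.
Law of sines: p = q·sin P/sin Q ≈ 442.49.
Law of sines: r = q·sin R/sin Q ≈ 111.97.
Area = ½·q·p·sin R ≈ 23464.
The altitude from Q has length 2·area/q ≈ 95.772.

h_Q ≈ 95.772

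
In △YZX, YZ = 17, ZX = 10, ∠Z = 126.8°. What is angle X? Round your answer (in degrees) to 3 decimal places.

By the law of cosines, XY² = YZ² + ZX² − 2·YZ·ZX·cos Z = 592.67, so XY ≈ 24.345.
Law of cosines again: cos X = (ZX² + XY² − YZ²)/(2·ZX·XY) ≈ 0.82907, so ∠X ≈ 34.00°.

∠X ≈ 33.997°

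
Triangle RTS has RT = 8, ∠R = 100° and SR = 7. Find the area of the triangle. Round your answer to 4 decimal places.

area ≈ 27.5746

Area = ½·SR·RT·sin R ≈ 27.575.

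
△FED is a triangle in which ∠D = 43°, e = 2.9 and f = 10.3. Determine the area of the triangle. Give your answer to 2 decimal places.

area ≈ 10.19

Area = ½·f·e·sin D ≈ 10.186.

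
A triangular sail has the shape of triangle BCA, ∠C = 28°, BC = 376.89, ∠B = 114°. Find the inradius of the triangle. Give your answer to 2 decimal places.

The third angle is ∠A = 180° − ∠B − ∠C = 38.00°.
Law of sines: CA = BC·sin B/sin A ≈ 559.25.
Law of sines: AB = BC·sin C/sin A ≈ 287.4.
Area = ½·BC·CA·sin C ≈ 49476.
Semiperimeter s = (559.25+287.4+376.89)/2 = 611.77.
Inradius = area/s = 49476/611.77 ≈ 80.874.

80.87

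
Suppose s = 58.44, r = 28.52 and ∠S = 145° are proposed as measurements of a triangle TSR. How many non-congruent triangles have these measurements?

r·sin S = 28.52·sin(145°) ≈ 16.36.
Since ∠S is not acute, a triangle exists only if s > r; here s > r, so there is exactly one triangle.

1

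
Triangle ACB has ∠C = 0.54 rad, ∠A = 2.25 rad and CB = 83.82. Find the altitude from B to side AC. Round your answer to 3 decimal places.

The third angle is ∠B = π − ∠A − ∠C = 0.352 rad.
Law of sines: BA = CB·sin C/sin A ≈ 55.387.
Law of sines: AC = CB·sin B/sin A ≈ 37.101.
Area = ½·CB·BA·sin B ≈ 799.43.
The altitude from B has length 2·area/AC ≈ 43.095.

43.095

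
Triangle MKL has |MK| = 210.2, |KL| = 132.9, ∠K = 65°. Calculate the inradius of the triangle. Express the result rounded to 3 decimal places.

By the law of cosines, |LM|² = |MK|² + |KL|² − 2·|MK|·|KL|·cos K = 38234, so |LM| ≈ 195.54.
Area = ½·|MK|·|KL|·sin K ≈ 12659.
Semiperimeter s = (132.9+195.54+210.2)/2 = 269.32.
Inradius = area/s = 12659/269.32 ≈ 47.004.

r ≈ 47.004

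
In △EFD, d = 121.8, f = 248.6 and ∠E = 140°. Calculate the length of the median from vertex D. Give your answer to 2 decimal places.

By the law of cosines, e² = f² + d² − 2·f·d·cos E = 1.2303e+05, so e ≈ 350.75.
Median from D: ½√(2·e² + 2·f² − d²) ≈ 297.84.

297.84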